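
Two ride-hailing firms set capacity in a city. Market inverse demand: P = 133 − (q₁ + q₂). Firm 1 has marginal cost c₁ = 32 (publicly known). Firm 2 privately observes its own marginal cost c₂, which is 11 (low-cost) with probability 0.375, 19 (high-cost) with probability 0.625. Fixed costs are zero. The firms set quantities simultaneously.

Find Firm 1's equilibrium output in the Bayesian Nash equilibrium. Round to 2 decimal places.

Type-c best response for Firm 2: q₂(c) = (133 − c)/2 − q₁/2.
Firm 1 maximizes expected profit; its first-order condition is 133 − 2q₁ − E[q₂] − 32 = 0.
Substituting E[q₂] and solving: E[c₂] = 16, so q₁ = (133 − 2·32 + 16)/3 = 28.3333.

28.33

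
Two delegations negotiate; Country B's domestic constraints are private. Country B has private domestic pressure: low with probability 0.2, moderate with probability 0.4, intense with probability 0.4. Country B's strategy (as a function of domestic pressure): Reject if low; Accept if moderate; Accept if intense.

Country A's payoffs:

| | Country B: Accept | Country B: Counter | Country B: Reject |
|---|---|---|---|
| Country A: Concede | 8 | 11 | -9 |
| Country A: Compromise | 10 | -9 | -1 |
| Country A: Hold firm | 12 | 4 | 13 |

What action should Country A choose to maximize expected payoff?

Hold firm

E[Concede] = 0.2·(-9) + 0.4·(8) + 0.4·(8) = 4.6
E[Compromise] = 0.2·(-1) + 0.4·(10) + 0.4·(10) = 7.8
E[Hold firm] = 0.2·(13) + 0.4·(12) + 0.4·(12) = 12.2
Best response: Hold firm (12.2 is the largest).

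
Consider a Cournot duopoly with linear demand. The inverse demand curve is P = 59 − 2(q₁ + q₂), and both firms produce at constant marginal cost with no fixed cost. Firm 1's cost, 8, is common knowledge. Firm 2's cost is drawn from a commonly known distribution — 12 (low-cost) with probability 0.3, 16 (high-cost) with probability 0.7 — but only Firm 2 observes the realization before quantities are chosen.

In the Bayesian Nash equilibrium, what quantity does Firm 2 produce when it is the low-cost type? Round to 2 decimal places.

Firm 2 with cost c maximizes (59 − 2(q₁+q₂) − c)·q₂, giving q₂(c) = (59 − c − 2q₁)/4.
E[c₂] = 0.3·12 + 0.7·16 = 14.8
Firm 1's FOC against E[q₂] yields q₁ = (59 − 2·8 + E[c₂])/6 = (59 − 16 + 14.8)/6 = 9.63333.
q₂(low-cost) = (59 − 12 − 2·9.63333)/4 = 6.93333.

6.93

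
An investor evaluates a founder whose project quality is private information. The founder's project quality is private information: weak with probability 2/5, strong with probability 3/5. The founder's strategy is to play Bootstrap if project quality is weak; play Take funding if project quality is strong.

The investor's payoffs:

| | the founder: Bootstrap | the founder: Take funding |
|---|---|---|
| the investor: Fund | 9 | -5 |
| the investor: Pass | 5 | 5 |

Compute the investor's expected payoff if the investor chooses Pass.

5

E[Pass] = 2/5·5 + 3/5·5 = 2 + 3 = 5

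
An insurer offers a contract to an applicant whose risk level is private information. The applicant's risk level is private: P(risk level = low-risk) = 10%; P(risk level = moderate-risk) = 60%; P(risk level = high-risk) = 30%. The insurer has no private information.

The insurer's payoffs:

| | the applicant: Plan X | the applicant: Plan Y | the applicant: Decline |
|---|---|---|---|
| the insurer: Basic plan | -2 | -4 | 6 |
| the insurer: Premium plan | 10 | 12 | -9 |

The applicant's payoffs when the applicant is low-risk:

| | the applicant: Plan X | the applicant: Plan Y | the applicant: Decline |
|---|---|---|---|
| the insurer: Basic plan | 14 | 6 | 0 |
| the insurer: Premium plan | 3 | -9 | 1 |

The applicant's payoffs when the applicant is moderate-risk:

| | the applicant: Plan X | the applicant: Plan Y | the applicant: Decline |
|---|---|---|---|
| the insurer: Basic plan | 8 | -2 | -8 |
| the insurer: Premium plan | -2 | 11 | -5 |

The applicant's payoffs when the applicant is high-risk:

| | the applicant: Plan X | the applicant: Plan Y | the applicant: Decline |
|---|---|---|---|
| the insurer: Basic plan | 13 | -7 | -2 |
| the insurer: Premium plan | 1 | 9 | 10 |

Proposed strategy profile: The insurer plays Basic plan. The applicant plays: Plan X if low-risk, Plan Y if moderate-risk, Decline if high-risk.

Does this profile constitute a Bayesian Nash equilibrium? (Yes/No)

The insurer plays Basic plan: E[Basic plan] = 0.1·(-2) + 0.6·(-4) + 0.3·(6) = -0.8; E[Premium plan] = 5.5. Not best-responding. ✗
The applicant (risk level low-risk), facing Basic plan: Plan X gives 14, Plan Y gives 6, Decline gives 0. Proposed Plan X is best. ✓
The applicant (risk level moderate-risk), facing Basic plan: Plan X gives 8, Plan Y gives -2, Decline gives -8. Proposed Plan Y is not best — profitable deviation exists. ✗
The applicant (risk level high-risk), facing Basic plan: Plan X gives 13, Plan Y gives -7, Decline gives -2. Proposed Decline is not best — profitable deviation exists. ✗

No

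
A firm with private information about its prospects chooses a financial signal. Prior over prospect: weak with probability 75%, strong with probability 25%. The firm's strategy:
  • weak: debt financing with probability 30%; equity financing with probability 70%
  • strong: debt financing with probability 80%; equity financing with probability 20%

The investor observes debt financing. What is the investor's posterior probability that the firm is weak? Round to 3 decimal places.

P(debt financing) = 0.75·0.3 + 0.25·0.8 = 0.425
P(weak | debt financing) = (0.75·0.3) / 0.425 = 0.225 / 0.425 = 0.529412

0.529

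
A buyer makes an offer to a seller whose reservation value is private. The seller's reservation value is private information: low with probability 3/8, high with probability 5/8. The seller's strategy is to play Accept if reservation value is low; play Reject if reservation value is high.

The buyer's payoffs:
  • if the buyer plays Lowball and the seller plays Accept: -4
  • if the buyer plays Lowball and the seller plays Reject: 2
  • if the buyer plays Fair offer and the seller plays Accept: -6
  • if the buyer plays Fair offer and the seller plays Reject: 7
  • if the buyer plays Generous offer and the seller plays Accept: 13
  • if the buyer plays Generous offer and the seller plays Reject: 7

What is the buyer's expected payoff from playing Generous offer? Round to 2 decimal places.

E[Generous offer] = 3/8·13 + 5/8·7 = 39/8 + 35/8 = 37/4

9.25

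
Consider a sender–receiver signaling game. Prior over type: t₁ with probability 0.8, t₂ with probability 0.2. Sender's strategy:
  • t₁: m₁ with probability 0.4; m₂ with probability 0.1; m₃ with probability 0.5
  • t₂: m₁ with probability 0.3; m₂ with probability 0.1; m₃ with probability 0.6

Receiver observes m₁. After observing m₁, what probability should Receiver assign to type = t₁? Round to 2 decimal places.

0.84

P(m₁) = 0.8·0.4 + 0.2·0.3 = 0.38
P(t₁ | m₁) = (0.8·0.4) / 0.38 = 0.32 / 0.38 = 0.842105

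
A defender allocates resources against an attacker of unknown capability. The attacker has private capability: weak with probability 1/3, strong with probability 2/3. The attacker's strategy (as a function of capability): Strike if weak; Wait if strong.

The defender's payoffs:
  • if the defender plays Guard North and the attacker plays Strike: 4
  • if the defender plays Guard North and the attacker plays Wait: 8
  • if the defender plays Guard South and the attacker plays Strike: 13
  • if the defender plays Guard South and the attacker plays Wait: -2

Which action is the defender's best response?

Compute the defender's expected payoff for each action, taking the expectation over the attacker's type.
E[Guard North] = 1/3·(4) + 2/3·(8) = 20/3
E[Guard South] = 1/3·(13) + 2/3·(-2) = 3
Best response: Guard North (20/3 is the largest).

Guard North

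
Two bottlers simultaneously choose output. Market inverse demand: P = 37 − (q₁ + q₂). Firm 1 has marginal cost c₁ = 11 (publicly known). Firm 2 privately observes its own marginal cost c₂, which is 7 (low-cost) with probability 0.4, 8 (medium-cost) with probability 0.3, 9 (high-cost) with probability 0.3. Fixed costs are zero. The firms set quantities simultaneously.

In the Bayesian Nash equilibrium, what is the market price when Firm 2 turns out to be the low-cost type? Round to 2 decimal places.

18.18

Firm 2 with cost c maximizes (37 − (q₁+q₂) − c)·q₂, giving q₂(c) = (37 − c − q₁)/2.
E[c₂] = 0.4·7 + 0.3·8 + 0.3·9 = 7.9
Firm 1's FOC against E[q₂] yields q₁ = (37 − 2·11 + E[c₂])/3 = (37 − 22 + 7.9)/3 = 7.63333.
q₂(low-cost) = 11.1833, so P = 37 − (7.63333 + 11.1833) = 18.1833.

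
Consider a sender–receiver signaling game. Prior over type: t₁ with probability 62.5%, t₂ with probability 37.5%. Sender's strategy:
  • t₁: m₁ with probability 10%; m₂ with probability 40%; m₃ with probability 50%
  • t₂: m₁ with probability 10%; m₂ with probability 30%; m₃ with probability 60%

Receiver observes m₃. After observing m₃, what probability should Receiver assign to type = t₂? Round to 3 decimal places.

0.419

P(m₃) = 0.625·0.5 + 0.375·0.6 = 0.5375
P(t₂ | m₃) = (0.375·0.6) / 0.5375 = 0.225 / 0.5375 = 0.418605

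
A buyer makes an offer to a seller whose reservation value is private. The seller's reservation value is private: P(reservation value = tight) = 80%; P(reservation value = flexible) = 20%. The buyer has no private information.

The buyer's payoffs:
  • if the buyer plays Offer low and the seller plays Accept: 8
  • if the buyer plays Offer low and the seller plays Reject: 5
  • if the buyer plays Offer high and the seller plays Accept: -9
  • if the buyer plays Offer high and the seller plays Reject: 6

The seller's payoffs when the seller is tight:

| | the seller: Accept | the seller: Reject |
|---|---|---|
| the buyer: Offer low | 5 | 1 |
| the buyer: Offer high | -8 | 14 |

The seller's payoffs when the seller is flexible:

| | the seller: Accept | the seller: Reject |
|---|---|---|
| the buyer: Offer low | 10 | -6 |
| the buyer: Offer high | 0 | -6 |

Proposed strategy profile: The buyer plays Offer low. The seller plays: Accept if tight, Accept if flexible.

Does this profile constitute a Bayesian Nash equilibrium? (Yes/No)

Yes

A profile is a BNE iff every type of every player is best-responding given beliefs about the other side.
The buyer plays Offer low: E[Offer low] = 0.8·(8) + 0.2·(8) = 8; E[Offer high] = -9. Best-responding. ✓
The seller (reservation value tight), facing Offer low: Accept gives 5, Reject gives 1. Proposed Accept is best. ✓
The seller (reservation value flexible), facing Offer low: Accept gives 10, Reject gives -6. Proposed Accept is best. ✓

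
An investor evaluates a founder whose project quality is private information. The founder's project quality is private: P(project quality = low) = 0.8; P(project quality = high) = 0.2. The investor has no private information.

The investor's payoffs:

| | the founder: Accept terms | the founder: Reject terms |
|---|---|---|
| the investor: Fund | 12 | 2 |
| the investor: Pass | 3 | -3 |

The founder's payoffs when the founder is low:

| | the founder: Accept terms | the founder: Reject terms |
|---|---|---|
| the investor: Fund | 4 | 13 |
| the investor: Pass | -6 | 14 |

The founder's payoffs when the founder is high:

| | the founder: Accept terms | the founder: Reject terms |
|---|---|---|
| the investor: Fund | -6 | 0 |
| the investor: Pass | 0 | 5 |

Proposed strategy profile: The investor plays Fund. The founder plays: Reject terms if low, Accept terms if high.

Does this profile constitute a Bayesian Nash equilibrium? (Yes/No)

No

A profile is a BNE iff every type of every player is best-responding given beliefs about the other side.
The investor plays Fund: E[Fund] = 0.8·(2) + 0.2·(12) = 4; E[Pass] = -1.8. Best-responding. ✓
The founder (project quality low), facing Fund: Accept terms gives 4, Reject terms gives 13. Proposed Reject terms is best. ✓
The founder (project quality high), facing Fund: Accept terms gives -6, Reject terms gives 0. Proposed Accept terms is not best — profitable deviation exists. ✗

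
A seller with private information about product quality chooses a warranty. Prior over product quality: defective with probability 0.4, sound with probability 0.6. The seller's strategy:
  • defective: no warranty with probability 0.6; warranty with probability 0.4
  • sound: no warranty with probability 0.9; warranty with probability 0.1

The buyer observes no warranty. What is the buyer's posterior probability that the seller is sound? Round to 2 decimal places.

0.69

P(no warranty) = 0.4·0.6 + 0.6·0.9 = 0.78
P(sound | no warranty) = (0.6·0.9) / 0.78 = 0.54 / 0.78 = 0.692308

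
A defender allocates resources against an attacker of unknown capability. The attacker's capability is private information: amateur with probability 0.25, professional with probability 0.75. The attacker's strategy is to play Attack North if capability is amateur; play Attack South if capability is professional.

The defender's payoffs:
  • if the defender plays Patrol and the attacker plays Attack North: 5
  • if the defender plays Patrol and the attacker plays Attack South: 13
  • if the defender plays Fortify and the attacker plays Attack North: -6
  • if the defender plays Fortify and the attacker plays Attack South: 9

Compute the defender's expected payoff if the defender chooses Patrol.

11

Take the expectation over the attacker's capability, weighting each type's action by its prior probability.
E[Patrol] = 0.25·5 + 0.75·13 = 1.25 + 9.75 = 11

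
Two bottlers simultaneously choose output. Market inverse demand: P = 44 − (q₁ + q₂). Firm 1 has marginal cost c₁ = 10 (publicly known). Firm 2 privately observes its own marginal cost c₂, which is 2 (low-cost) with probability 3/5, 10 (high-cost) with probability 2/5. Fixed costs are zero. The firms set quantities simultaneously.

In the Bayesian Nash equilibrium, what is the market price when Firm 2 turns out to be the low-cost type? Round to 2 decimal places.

Each type of Firm 2 best-responds to q₁; Firm 1 best-responds to the expected q₂ over Firm 2's types.
Firm 2 with cost c maximizes (44 − (q₁+q₂) − c)·q₂, giving q₂(c) = (44 − c − q₁)/2.
E[c₂] = 3/5·2 + 2/5·10 = 5.2
Firm 1's FOC against E[q₂] yields q₁ = (44 − 2·10 + E[c₂])/3 = (44 − 20 + 5.2)/3 = 9.73333.
q₂(low-cost) = 16.1333, so P = 44 − (9.73333 + 16.1333) = 18.1333.

18.13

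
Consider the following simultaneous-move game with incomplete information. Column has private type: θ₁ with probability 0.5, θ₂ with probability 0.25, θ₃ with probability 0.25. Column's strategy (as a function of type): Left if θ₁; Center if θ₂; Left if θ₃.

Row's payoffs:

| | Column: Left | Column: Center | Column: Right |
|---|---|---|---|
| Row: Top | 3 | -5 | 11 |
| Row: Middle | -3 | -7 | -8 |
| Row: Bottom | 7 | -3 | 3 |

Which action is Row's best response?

E[Top] = 0.5·(3) + 0.25·(-5) + 0.25·(3) = 1
E[Middle] = 0.5·(-3) + 0.25·(-7) + 0.25·(-3) = -4
E[Bottom] = 0.5·(7) + 0.25·(-3) + 0.25·(7) = 4.5
Best response: Bottom (4.5 is the largest).

Bottom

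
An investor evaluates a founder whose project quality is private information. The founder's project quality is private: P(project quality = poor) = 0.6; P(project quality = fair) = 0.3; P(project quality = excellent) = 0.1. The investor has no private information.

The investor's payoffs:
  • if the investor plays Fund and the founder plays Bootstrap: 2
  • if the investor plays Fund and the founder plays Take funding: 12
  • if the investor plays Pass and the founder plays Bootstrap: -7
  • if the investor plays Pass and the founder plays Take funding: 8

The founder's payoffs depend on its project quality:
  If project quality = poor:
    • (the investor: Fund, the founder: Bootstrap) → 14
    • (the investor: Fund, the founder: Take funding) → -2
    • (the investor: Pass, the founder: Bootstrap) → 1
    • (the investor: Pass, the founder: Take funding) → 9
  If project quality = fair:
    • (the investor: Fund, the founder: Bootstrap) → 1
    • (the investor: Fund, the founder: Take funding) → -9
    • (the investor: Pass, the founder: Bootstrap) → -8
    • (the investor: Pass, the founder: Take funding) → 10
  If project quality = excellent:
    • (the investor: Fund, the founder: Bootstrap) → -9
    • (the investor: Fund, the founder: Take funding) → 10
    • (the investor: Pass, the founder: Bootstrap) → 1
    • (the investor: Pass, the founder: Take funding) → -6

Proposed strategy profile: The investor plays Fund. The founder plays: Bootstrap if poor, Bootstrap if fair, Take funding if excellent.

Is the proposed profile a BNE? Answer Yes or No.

Yes

The investor plays Fund: E[Fund] = 0.6·(2) + 0.3·(2) + 0.1·(12) = 3; E[Pass] = -5.5. Best-responding. ✓
The founder (project quality poor), facing Fund: Bootstrap gives 14, Take funding gives -2. Proposed Bootstrap is best. ✓
The founder (project quality fair), facing Fund: Bootstrap gives 1, Take funding gives -9. Proposed Bootstrap is best. ✓
The founder (project quality excellent), facing Fund: Bootstrap gives -9, Take funding gives 10. Proposed Take funding is best. ✓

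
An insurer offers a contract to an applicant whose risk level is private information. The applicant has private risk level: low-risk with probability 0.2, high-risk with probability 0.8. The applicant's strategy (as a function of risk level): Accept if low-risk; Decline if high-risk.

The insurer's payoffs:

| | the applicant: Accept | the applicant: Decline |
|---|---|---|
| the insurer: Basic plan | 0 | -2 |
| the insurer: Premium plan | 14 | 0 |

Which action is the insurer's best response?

Premium plan

E[Basic plan] = 0.2·(0) + 0.8·(-2) = -1.6
E[Premium plan] = 0.2·(14) + 0.8·(0) = 2.8
Best response: Premium plan (2.8 is the largest).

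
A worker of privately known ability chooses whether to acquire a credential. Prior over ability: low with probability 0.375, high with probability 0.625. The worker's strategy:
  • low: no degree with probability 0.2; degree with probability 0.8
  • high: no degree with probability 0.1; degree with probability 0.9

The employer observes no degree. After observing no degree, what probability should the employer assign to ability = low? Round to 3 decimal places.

P(no degree) = 0.375·0.2 + 0.625·0.1 = 0.1375
P(low | no degree) = (0.375·0.2) / 0.1375 = 0.075 / 0.1375 = 0.545455

0.545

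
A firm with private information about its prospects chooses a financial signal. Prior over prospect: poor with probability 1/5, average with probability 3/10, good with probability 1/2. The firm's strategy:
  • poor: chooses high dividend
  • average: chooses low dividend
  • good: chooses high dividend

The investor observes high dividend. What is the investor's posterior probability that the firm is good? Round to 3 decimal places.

0.714

P(high dividend) = (1/5)·1 + (3/10)·0 + (1/2)·1 = 7/10
P(good | high dividend) = ((1/2)·1) / (7/10) = (1/2) / (7/10) = 5/7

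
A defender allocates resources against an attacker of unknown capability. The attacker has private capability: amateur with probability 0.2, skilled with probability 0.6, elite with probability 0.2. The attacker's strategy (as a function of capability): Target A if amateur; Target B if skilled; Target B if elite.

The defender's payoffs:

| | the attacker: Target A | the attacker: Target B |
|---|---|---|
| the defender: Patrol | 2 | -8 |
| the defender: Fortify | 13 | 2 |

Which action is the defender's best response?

Fortify

E[Patrol] = 0.2·(2) + 0.6·(-8) + 0.2·(-8) = -6
E[Fortify] = 0.2·(13) + 0.6·(2) + 0.2·(2) = 4.2
Best response: Fortify (4.2 is the largest).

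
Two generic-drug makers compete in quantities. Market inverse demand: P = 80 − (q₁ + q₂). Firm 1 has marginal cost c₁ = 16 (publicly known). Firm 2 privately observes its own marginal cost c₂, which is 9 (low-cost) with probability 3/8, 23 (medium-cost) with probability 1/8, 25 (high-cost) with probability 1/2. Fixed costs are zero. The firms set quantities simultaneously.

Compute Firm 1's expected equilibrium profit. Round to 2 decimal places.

Firm 2 with cost c maximizes (80 − (q₁+q₂) − c)·q₂, giving q₂(c) = (80 − c − q₁)/2.
E[c₂] = 3/8·9 + 1/8·23 + 1/2·25 = 18.75
Firm 1's FOC against E[q₂] yields q₁ = (80 − 2·16 + E[c₂])/3 = (80 − 32 + 18.75)/3 = 22.25.
E[P] = 80 − (q₁ + E[q₂]) = 38.25; Firm 1's expected profit = (E[P] − 16)·q₁ = (38.25 − 16)·22.25 = 495.062.

495.06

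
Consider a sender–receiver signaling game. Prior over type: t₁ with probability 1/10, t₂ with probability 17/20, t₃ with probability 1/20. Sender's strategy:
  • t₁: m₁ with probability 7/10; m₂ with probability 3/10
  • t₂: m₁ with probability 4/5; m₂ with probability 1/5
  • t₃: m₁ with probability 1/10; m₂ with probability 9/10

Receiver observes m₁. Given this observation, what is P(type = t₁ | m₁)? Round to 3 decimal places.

P(m₁) = (1/10)·(7/10) + (17/20)·(4/5) + (1/20)·(1/10) = 151/200
P(t₁ | m₁) = ((1/10)·(7/10)) / (151/200) = (7/100) / (151/200) = 14/151

0.093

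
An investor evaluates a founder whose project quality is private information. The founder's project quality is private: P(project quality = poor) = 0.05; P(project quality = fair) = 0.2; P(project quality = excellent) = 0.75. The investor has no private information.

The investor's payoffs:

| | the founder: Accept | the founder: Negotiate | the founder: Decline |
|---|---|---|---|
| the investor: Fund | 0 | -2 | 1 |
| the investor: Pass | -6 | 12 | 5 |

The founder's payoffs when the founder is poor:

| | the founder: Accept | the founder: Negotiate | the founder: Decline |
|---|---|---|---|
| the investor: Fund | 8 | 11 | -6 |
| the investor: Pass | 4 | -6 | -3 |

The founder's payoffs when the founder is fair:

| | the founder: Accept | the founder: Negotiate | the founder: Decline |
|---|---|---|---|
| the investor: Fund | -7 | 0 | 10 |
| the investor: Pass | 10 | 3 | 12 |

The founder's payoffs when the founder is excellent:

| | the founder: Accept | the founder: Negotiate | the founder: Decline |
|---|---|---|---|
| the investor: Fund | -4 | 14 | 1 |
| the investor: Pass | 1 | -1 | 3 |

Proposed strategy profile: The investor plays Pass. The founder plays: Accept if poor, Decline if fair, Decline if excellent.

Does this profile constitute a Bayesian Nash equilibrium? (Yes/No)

The investor plays Pass: E[Pass] = 0.05·(-6) + 0.2·(5) + 0.75·(5) = 4.45; E[Fund] = 0.95. Best-responding. ✓
The founder (project quality poor), facing Pass: Accept gives 4, Negotiate gives -6, Decline gives -3. Proposed Accept is best. ✓
The founder (project quality fair), facing Pass: Accept gives 10, Negotiate gives 3, Decline gives 12. Proposed Decline is best. ✓
The founder (project quality excellent), facing Pass: Accept gives 1, Negotiate gives -1, Decline gives 3. Proposed Decline is best. ✓

Yes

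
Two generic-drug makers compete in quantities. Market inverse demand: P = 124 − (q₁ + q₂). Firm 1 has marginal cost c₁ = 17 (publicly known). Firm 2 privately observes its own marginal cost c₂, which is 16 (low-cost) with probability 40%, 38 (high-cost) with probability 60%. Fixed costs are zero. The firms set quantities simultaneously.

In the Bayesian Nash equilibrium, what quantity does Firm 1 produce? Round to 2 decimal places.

39.73

Type-c best response for Firm 2: q₂(c) = (124 − c)/2 − q₁/2.
Firm 1 maximizes expected profit; its first-order condition is 124 − 2q₁ − E[q₂] − 17 = 0.
Substituting E[q₂] and solving: E[c₂] = 29.2, so q₁ = (124 − 2·17 + 29.2)/3 = 39.7333.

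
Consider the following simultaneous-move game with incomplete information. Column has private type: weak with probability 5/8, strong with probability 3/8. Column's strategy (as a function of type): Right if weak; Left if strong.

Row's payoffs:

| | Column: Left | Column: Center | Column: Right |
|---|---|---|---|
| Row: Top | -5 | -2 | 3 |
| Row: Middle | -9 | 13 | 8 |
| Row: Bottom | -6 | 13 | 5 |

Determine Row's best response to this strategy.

Middle

Compute Row's expected payoff for each action, taking the expectation over Column's type.
E[Top] = 5/8·(3) + 3/8·(-5) = 0
E[Middle] = 5/8·(8) + 3/8·(-9) = 13/8
E[Bottom] = 5/8·(5) + 3/8·(-6) = 7/8
Best response: Middle (13/8 is the largest).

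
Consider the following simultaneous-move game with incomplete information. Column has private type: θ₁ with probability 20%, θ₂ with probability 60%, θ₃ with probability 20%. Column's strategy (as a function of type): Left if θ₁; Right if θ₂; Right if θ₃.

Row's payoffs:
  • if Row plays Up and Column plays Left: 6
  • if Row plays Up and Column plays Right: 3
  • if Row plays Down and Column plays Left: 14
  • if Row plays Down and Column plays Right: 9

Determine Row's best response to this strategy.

E[Up] = 0.2·(6) + 0.6·(3) + 0.2·(3) = 3.6
E[Down] = 0.2·(14) + 0.6·(9) + 0.2·(9) = 10
Best response: Down (10 is the largest).

Down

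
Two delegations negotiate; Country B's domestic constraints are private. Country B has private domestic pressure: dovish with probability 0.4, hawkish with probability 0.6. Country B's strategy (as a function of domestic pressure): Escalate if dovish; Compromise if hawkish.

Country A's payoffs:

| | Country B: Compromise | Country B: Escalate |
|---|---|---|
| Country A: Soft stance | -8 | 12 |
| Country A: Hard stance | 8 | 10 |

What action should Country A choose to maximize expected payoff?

Compute Country A's expected payoff for each action, taking the expectation over Country B's type.
E[Soft stance] = 0.4·(12) + 0.6·(-8) = 0
E[Hard stance] = 0.4·(10) + 0.6·(8) = 8.8
Best response: Hard stance (8.8 is the largest).

Hard stance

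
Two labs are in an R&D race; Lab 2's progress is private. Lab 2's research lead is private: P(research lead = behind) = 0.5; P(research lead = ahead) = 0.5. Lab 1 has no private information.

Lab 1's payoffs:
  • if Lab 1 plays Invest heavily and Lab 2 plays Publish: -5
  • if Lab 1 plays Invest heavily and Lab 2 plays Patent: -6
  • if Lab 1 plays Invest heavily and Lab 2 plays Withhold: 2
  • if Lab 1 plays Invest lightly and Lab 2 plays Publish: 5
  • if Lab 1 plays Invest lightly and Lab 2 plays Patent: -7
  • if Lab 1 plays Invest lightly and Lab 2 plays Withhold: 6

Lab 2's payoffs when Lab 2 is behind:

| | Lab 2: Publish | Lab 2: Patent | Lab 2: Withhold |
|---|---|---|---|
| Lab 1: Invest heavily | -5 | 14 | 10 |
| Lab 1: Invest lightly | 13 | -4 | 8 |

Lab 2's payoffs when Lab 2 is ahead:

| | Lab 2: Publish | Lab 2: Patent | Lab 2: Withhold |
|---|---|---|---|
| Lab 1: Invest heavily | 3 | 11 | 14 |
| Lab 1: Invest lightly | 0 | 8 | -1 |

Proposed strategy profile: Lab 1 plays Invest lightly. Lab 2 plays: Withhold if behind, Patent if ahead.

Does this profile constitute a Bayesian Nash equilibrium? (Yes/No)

Lab 1 plays Invest lightly: E[Invest lightly] = 0.5·(6) + 0.5·(-7) = -0.5; E[Invest heavily] = -2. Best-responding. ✓
Lab 2 (research lead behind), facing Invest lightly: Publish gives 13, Patent gives -4, Withhold gives 8. Proposed Withhold is not best — profitable deviation exists. ✗
Lab 2 (research lead ahead), facing Invest lightly: Publish gives 0, Patent gives 8, Withhold gives -1. Proposed Patent is best. ✓

No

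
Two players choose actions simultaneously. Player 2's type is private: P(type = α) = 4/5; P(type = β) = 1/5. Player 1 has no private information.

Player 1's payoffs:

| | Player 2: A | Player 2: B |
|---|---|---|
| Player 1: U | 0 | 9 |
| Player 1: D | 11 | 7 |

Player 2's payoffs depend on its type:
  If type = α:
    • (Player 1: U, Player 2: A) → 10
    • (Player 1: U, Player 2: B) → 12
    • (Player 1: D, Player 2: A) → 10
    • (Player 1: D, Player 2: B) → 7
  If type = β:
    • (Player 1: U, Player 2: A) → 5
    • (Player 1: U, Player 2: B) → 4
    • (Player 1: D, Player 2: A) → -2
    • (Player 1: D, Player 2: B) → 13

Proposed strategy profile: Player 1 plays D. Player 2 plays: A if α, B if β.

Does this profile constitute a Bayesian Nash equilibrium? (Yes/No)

Yes

Player 1 plays D: E[D] = 4/5·(11) + 1/5·(7) = 51/5; E[U] = 9/5. Best-responding. ✓
Player 2 (type α), facing D: A gives 10, B gives 7. Proposed A is best. ✓
Player 2 (type β), facing D: A gives -2, B gives 13. Proposed B is best. ✓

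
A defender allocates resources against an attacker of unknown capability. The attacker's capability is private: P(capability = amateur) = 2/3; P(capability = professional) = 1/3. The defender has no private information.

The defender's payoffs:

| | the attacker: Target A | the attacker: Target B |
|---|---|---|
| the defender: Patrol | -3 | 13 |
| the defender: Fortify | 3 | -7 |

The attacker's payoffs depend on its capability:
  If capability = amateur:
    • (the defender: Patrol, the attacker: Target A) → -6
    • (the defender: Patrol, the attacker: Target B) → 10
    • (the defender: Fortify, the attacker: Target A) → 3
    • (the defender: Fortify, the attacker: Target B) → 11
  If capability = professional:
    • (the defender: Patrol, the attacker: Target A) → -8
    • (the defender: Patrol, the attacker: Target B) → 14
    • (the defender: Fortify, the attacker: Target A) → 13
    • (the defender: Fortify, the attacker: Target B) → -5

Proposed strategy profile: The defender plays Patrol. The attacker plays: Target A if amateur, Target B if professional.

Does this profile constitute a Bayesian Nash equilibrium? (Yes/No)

No

The defender plays Patrol: E[Patrol] = 2/3·(-3) + 1/3·(13) = 7/3; E[Fortify] = -1/3. Best-responding. ✓
The attacker (capability amateur), facing Patrol: Target A gives -6, Target B gives 10. Proposed Target A is not best — profitable deviation exists. ✗
The attacker (capability professional), facing Patrol: Target A gives -8, Target B gives 14. Proposed Target B is best. ✓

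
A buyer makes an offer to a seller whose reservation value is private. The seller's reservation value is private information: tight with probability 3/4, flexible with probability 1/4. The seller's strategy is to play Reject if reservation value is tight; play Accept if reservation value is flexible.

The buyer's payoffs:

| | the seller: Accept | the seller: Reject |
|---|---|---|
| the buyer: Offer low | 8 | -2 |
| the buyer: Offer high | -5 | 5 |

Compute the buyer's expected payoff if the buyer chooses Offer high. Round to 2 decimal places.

E[Offer high] = 3/4·5 + 1/4·(-5) = 15/4 + (-5/4) = 5/2

2.50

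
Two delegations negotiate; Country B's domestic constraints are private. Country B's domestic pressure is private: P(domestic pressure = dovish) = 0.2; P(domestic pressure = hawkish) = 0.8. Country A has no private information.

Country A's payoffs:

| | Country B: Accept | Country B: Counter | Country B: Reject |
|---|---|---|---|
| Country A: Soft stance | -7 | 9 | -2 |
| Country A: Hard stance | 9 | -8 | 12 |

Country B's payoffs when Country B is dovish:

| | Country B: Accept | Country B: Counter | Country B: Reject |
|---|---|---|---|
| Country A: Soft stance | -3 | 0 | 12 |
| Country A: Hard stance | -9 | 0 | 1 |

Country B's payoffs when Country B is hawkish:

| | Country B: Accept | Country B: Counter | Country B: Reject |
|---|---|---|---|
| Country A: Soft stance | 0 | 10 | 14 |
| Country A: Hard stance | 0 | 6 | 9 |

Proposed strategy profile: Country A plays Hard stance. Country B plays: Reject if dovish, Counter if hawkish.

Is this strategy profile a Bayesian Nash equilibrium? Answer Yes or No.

Country A plays Hard stance: E[Hard stance] = 0.2·(12) + 0.8·(-8) = -4; E[Soft stance] = 6.8. Not best-responding. ✗
Country B (domestic pressure dovish), facing Hard stance: Accept gives -9, Counter gives 0, Reject gives 1. Proposed Reject is best. ✓
Country B (domestic pressure hawkish), facing Hard stance: Accept gives 0, Counter gives 6, Reject gives 9. Proposed Counter is not best — profitable deviation exists. ✗

No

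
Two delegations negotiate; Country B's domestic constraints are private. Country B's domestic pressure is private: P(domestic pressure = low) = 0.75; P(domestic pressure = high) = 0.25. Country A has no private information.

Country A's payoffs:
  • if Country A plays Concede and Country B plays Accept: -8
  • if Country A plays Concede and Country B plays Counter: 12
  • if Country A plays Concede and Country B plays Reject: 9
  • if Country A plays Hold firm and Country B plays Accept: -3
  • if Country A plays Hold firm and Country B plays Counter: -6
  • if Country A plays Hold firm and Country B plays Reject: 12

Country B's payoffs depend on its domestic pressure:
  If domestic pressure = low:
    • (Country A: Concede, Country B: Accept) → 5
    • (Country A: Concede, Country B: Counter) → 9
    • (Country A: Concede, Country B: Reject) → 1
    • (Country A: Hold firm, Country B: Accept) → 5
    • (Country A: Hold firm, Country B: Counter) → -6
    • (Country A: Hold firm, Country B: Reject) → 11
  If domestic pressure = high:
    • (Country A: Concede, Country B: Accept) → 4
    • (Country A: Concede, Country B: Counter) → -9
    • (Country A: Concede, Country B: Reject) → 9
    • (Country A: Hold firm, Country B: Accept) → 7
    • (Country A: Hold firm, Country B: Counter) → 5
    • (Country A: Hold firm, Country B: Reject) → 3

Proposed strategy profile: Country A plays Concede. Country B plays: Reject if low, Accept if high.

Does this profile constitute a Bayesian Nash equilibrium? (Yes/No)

No

Country A plays Concede: E[Concede] = 0.75·(9) + 0.25·(-8) = 4.75; E[Hold firm] = 8.25. Not best-responding. ✗
Country B (domestic pressure low), facing Concede: Accept gives 5, Counter gives 9, Reject gives 1. Proposed Reject is not best — profitable deviation exists. ✗
Country B (domestic pressure high), facing Concede: Accept gives 4, Counter gives -9, Reject gives 9. Proposed Accept is not best — profitable deviation exists. ✗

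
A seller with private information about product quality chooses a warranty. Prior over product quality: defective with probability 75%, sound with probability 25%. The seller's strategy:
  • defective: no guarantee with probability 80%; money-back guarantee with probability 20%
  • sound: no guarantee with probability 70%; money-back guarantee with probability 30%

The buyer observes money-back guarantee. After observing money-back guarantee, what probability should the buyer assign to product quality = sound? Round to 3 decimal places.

P(money-back guarantee) = 0.75·0.2 + 0.25·0.3 = 0.225
P(sound | money-back guarantee) = (0.25·0.3) / 0.225 = 0.075 / 0.225 = 0.333333

0.333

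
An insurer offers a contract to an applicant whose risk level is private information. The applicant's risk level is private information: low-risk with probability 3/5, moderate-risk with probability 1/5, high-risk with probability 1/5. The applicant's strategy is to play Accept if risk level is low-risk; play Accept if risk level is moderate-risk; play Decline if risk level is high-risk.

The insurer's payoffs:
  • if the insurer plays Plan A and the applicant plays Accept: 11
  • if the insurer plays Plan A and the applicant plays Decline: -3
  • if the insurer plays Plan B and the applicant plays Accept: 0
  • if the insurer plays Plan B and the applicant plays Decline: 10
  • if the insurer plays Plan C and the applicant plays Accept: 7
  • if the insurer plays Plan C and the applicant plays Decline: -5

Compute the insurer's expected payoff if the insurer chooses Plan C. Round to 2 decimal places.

4.60

E[Plan C] = 3/5·7 + 1/5·7 + 1/5·(-5) = 21/5 + 7/5 + (-1) = 23/5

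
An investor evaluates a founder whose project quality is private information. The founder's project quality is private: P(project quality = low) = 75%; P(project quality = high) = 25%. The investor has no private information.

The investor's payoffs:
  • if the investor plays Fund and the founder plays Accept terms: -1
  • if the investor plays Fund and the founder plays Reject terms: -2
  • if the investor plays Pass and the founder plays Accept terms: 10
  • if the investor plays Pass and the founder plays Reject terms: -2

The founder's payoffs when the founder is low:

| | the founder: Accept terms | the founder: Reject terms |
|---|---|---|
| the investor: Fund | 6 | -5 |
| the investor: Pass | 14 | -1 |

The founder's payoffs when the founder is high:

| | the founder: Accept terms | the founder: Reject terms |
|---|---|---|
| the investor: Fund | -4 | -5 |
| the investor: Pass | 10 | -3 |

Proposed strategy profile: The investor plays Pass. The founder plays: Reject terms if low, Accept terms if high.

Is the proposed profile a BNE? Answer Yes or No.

No

The investor plays Pass: E[Pass] = 0.75·(-2) + 0.25·(10) = 1; E[Fund] = -1.75. Best-responding. ✓
The founder (project quality low), facing Pass: Accept terms gives 14, Reject terms gives -1. Proposed Reject terms is not best — profitable deviation exists. ✗
The founder (project quality high), facing Pass: Accept terms gives 10, Reject terms gives -3. Proposed Accept terms is best. ✓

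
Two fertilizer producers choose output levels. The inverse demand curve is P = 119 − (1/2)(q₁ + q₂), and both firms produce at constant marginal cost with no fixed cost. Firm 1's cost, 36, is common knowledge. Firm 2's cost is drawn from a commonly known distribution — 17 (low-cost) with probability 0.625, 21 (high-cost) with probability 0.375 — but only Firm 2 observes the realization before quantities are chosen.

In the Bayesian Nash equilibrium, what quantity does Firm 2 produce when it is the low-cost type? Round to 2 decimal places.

Type-c best response for Firm 2: q₂(c) = (119 − c) − q₁/2.
Firm 1 maximizes expected profit; its first-order condition is 119 − q₁ − (1/2)E[q₂] − 36 = 0.
Substituting E[q₂] and solving: E[c₂] = 18.5, so q₁ = (119 − 2·36 + 18.5)/(3/2) = 43.6667.
q₂(low-cost) = (119 − 17 − (1/2)·43.6667) = 80.1667.

80.17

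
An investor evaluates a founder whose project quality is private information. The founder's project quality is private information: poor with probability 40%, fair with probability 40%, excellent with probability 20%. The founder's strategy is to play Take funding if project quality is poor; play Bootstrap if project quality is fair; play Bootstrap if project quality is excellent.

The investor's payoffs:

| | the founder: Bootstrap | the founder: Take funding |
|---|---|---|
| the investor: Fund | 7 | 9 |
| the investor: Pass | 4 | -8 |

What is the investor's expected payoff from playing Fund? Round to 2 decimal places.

E[Fund] = 0.4·9 + 0.4·7 + 0.2·7 = 3.6 + 2.8 + 1.4 = 7.8

7.80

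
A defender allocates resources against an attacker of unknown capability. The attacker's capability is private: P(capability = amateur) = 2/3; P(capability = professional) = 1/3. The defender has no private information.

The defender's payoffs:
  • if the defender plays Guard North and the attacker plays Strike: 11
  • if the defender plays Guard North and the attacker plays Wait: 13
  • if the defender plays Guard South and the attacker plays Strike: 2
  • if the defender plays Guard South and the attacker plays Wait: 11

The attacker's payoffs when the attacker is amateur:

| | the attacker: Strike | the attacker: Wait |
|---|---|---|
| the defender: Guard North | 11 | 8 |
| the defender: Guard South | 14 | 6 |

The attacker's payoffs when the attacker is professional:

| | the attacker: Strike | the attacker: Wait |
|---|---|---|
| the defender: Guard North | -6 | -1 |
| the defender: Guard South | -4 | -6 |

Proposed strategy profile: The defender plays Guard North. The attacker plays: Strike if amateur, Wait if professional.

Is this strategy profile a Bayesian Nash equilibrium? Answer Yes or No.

The defender plays Guard North: E[Guard North] = 2/3·(11) + 1/3·(13) = 35/3; E[Guard South] = 5. Best-responding. ✓
The attacker (capability amateur), facing Guard North: Strike gives 11, Wait gives 8. Proposed Strike is best. ✓
The attacker (capability professional), facing Guard North: Strike gives -6, Wait gives -1. Proposed Wait is best. ✓

Yes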